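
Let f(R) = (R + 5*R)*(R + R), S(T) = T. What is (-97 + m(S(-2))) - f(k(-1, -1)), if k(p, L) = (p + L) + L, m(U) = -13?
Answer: -218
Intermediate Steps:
k(p, L) = p + 2*L (k(p, L) = (L + p) + L = p + 2*L)
f(R) = 12*R² (f(R) = (6*R)*(2*R) = 12*R²)
(-97 + m(S(-2))) - f(k(-1, -1)) = (-97 - 13) - 12*(-1 + 2*(-1))² = -110 - 12*(-1 - 2)² = -110 - 12*(-3)² = -110 - 12*9 = -110 - 1*108 = -110 - 108 = -218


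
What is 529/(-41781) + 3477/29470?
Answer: 129682907/1231286070 ≈ 0.10532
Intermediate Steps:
529/(-41781) + 3477/29470 = 529*(-1/41781) + 3477*(1/29470) = -529/41781 + 3477/29470 = 129682907/1231286070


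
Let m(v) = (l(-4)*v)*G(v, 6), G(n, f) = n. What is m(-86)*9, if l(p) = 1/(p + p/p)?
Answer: -22188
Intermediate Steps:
l(p) = 1/(1 + p) (l(p) = 1/(p + 1) = 1/(1 + p))
m(v) = -v²/3 (m(v) = (v/(1 - 4))*v = (v/(-3))*v = (-v/3)*v = -v²/3)
m(-86)*9 = -⅓*(-86)²*9 = -⅓*7396*9 = -7396/3*9 = -22188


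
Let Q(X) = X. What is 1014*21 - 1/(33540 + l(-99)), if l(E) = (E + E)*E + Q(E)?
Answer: 1129497641/53043 ≈ 21294.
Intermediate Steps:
l(E) = E + 2*E² (l(E) = (E + E)*E + E = (2*E)*E + E = 2*E² + E = E + 2*E²)
1014*21 - 1/(33540 + l(-99)) = 1014*21 - 1/(33540 - 99*(1 + 2*(-99))) = 21294 - 1/(33540 - 99*(1 - 198)) = 21294 - 1/(33540 - 99*(-197)) = 21294 - 1/(33540 + 19503) = 21294 - 1/53043 = 1129497641/53043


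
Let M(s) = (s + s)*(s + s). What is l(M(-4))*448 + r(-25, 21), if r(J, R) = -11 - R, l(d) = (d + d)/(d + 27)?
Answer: 7776/13 ≈ 598.15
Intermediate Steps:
M(s) = 4*s**2 (M(s) = (2*s)*(2*s) = 4*s**2)
l(d) = 2*d/(27 + d) (l(d) = (2*d)/(27 + d) = 2*d/(27 + d))
l(M(-4))*448 + r(-25, 21) = (2*(4*(-4)**2)/(27 + 4*(-4)**2))*448 + (-11 - 1*21) = (2*(4*16)/(27 + 4*16))*448 + (-11 - 21) = (2*64/(27 + 64))*448 - 32 = (2*64/91)*448 - 32 = (2*64*(1/91))*448 - 32 = (128/91)*448 - 32 = 8192/13 - 32 = 7776/13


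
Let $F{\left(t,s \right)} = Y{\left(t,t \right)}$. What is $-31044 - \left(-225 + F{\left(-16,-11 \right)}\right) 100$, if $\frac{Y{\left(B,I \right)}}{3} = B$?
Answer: $-3744$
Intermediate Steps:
$Y{\left(B,I \right)} = 3 B$
$F{\left(t,s \right)} = 3 t$
$-31044 - \left(-225 + F{\left(-16,-11 \right)}\right) 100 = -31044 - \left(-225 + 3 \left(-16\right)\right) 100 = -31044 - \left(-225 - 48\right) 100 = -31044 - \left(-273\right) 100 = -31044 - -27300 = -31044 + 27300 = -3744$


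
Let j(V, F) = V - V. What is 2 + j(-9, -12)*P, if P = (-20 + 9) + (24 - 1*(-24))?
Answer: 2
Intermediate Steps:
j(V, F) = 0
P = 37 (P = -11 + (24 + 24) = -11 + 48 = 37)
2 + j(-9, -12)*P = 2 + 0*37 = 2 + 0 = 2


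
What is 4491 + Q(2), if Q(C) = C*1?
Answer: 4493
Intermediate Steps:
Q(C) = C
4491 + Q(2) = 4491 + 2 = 4493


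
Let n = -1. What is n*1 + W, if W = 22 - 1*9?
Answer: 12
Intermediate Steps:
W = 13 (W = 22 - 9 = 13)
n*1 + W = -1*1 + 13 = -1 + 13 = 12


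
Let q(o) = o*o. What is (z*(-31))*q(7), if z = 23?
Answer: -34937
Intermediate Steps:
q(o) = o**2
(z*(-31))*q(7) = (23*(-31))*7**2 = -713*49 = -34937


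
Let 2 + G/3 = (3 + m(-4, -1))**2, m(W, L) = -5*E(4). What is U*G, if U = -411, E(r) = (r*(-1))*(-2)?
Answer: -1685511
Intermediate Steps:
E(r) = 2*r (E(r) = -r*(-2) = 2*r)
m(W, L) = -40 (m(W, L) = -10*4 = -5*8 = -40)
G = 4101 (G = -6 + 3*(3 - 40)**2 = -6 + 3*(-37)**2 = -6 + 3*1369 = -6 + 4107 = 4101)
U*G = -411*4101 = -1685511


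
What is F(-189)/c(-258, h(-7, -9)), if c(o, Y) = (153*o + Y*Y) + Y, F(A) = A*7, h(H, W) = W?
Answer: 147/4378 ≈ 0.033577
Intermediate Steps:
F(A) = 7*A
c(o, Y) = Y + Y² + 153*o (c(o, Y) = (153*o + Y²) + Y = (Y² + 153*o) + Y = Y + Y² + 153*o)
F(-189)/c(-258, h(-7, -9)) = (7*(-189))/(-9 + (-9)² + 153*(-258)) = -1323/(-9 + 81 - 39474) = -1323/(-39402) = -1323*(-1/39402) = 147/4378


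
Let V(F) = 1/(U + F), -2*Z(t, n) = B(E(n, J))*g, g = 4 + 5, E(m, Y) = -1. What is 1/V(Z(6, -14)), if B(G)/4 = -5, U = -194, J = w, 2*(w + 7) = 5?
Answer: -104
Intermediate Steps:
w = -9/2 (w = -7 + (1/2)*5 = -7 + 5/2 = -9/2 ≈ -4.5000)
J = -9/2 ≈ -4.5000
B(G) = -20 (B(G) = 4*(-5) = -20)
g = 9
Z(t, n) = 90 (Z(t, n) = -(-10)*9 = -1/2*(-180) = 90)
V(F) = 1/(-194 + F)
1/V(Z(6, -14)) = 1/(1/(-194 + 90)) = 1/(1/(-104)) = 1/(-1/104) = -104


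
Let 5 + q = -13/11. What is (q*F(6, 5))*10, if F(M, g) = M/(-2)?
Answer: 2040/11 ≈ 185.45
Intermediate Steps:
q = -68/11 (q = -5 - 13/11 = -68/11 ≈ -6.1818)
F(M, g) = -M/2 (F(M, g) = M*(-½) = -M/2)
(q*F(6, 5))*10 = -(-34)*6/11*10 = -68/11*(-3)*10 = (204/11)*10 = 2040/11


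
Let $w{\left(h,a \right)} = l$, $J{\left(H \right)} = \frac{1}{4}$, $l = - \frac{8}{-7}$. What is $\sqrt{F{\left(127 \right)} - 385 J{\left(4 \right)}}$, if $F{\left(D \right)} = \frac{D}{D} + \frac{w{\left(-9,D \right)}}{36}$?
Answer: $\frac{i \sqrt{167965}}{42} \approx 9.758 i$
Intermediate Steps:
$l = \frac{8}{7}$ ($l = \left(-8\right) \left(- \frac{1}{7}\right) = \frac{8}{7} \approx 1.1429$)
$J{\left(H \right)} = \frac{1}{4}$
$w{\left(h,a \right)} = \frac{8}{7}$
$F{\left(D \right)} = \frac{65}{63}$ ($F{\left(D \right)} = \frac{D}{D} + \frac{8}{7 \cdot 36} = 1 + \frac{8}{7} \cdot \frac{1}{36} = 1 + \frac{2}{63} = \frac{65}{63}$)
$\sqrt{F{\left(127 \right)} - 385 J{\left(4 \right)}} = \sqrt{\frac{65}{63} - \frac{385}{4}} = \sqrt{- \frac{23995}{252}} = \frac{i \sqrt{167965}}{42}$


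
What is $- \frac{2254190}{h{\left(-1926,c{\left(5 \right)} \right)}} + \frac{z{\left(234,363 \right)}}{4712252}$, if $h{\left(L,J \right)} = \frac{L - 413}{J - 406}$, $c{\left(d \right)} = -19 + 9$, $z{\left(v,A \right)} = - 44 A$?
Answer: $- \frac{1104720388271147}{2755489357} \approx -4.0092 \cdot 10^{5}$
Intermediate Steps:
$c{\left(d \right)} = -10$
$h{\left(L,J \right)} = \frac{-413 + L}{-406 + J}$
$- \frac{2254190}{h{\left(-1926,c{\left(5 \right)} \right)}} + \frac{z{\left(234,363 \right)}}{4712252} = - \frac{2254190}{\frac{1}{-406 - 10} \left(-413 - 1926\right)} + \frac{\left(-44\right) 363}{4712252} = - \frac{2254190}{\frac{1}{-416} \left(-2339\right)} - \frac{3993}{1178063} = - \frac{2254190}{\left(- \frac{1}{416}\right) \left(-2339\right)} - \frac{3993}{1178063} = - \frac{2254190}{\frac{2339}{416}} - \frac{3993}{1178063} = \left(-2254190\right) \frac{416}{2339} - \frac{3993}{1178063} = - \frac{937743040}{2339} - \frac{3993}{1178063} = - \frac{1104720388271147}{2755489357}$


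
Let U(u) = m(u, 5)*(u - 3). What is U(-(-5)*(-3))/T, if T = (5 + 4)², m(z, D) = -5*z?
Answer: -50/3 ≈ -16.667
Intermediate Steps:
T = 81 (T = 9² = 81)
U(u) = -5*u*(-3 + u) (U(u) = (-5*u)*(u - 3) = (-5*u)*(-3 + u) = -5*u*(-3 + u))
U(-(-5)*(-3))/T = (5*(-(-5)*(-3))*(3 - (-1)*(-5*(-3))))/81 = (5*(-1*15)*(3 - (-1)*15))*(1/81) = (5*(-15)*(3 - 1*(-15)))*(1/81) = (5*(-15)*(3 + 15))*(1/81) = (5*(-15)*18)*(1/81) = -1350*1/81 = -50/3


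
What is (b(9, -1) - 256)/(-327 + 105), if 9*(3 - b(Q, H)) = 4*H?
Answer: 2273/1998 ≈ 1.1376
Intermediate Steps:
b(Q, H) = 3 - 4*H/9
(b(9, -1) - 256)/(-327 + 105) = ((3 - 4/9*(-1)) - 256)/(-327 + 105) = ((3 + 4/9) - 256)/(-222) = (31/9 - 256)*(-1/222) = -2273/9*(-1/222) = 2273/1998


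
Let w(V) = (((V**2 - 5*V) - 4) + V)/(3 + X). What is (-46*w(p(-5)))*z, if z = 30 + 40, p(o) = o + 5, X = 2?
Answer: 2576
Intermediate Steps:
p(o) = 5 + o
z = 70
w(V) = -4/5 - 4*V/5 + V**2/5 (w(V) = (((V**2 - 5*V) - 4) + V)/(3 + 2) = ((-4 + V**2 - 5*V) + V)/5 = (-4 + V**2 - 4*V)*(1/5) = -4/5 - 4*V/5 + V**2/5)
(-46*w(p(-5)))*z = -46*(-4/5 - 4*(5 - 5)/5 + (5 - 5)**2/5)*70 = -46*(-4/5 - 4/5*0 + (1/5)*0**2)*70 = -46*(-4/5 + 0 + (1/5)*0)*70 = -46*(-4/5 + 0 + 0)*70 = -46*(-4/5)*70 = (184/5)*70 = 2576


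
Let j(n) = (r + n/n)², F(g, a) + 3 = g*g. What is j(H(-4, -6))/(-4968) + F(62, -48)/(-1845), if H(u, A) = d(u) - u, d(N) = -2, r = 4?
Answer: -2125357/1018440 ≈ -2.0869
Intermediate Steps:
F(g, a) = -3 + g² (F(g, a) = -3 + g*g = -3 + g²)
H(u, A) = -2 - u
j(n) = 25 (j(n) = (4 + n/n)² = (4 + 1)² = 5² = 25)
j(H(-4, -6))/(-4968) + F(62, -48)/(-1845) = 25/(-4968) + (-3 + 62²)/(-1845) = 25*(-1/4968) + (-3 + 3844)*(-1/1845) = -25/4968 + 3841*(-1/1845) = -25/4968 - 3841/1845 = -2125357/1018440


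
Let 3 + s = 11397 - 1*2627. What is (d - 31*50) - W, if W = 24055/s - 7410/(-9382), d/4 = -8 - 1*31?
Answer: -70306274622/41125997 ≈ -1709.5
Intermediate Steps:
d = -156 (d = 4*(-8 - 1*31) = 4*(-8 - 31) = 4*(-39) = -156)
s = 8767 (s = -3 + (11397 - 1*2627) = -3 + (11397 - 2627) = -3 + 8770 = 8767)
W = 145323740/41125997 (W = 24055/8767 - 7410/(-9382) = 24055*(1/8767) - 7410*(-1/9382) = 24055/8767 + 3705/4691 = 145323740/41125997 ≈ 3.5336)
(d - 31*50) - W = (-156 - 31*50) - 1*145323740/41125997 = (-156 - 1550) - 145323740/41125997 = -1706 - 145323740/41125997 = -70306274622/41125997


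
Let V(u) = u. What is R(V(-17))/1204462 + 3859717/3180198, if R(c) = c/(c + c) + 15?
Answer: 664133107189/547203949068 ≈ 1.2137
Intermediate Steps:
R(c) = 31/2 (R(c) = c/((2*c)) + 15 = (1/(2*c))*c + 15 = ½ + 15 = 31/2)
R(V(-17))/1204462 + 3859717/3180198 = (31/2)/1204462 + 3859717/3180198 = (31/2)*(1/1204462) + 3859717*(1/3180198) = 31/2408924 + 3859717/3180198 = 664133107189/547203949068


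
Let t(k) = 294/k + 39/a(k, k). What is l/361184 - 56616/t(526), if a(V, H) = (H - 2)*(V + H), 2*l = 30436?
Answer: -1878725290641899/18549868464 ≈ -1.0128e+5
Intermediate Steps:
l = 15218 (l = (1/2)*30436 = 15218)
a(V, H) = (-2 + H)*(H + V)
t(k) = 39/(-4*k + 2*k**2) + 294/k (t(k) = 294/k + 39/(k**2 - 2*k - 2*k + k*k) = 294/k + 39/(k**2 - 2*k - 2*k + k**2) = 294/k + 39/(-4*k + 2*k**2) = 39/(-4*k + 2*k**2) + 294/k)
l/361184 - 56616/t(526) = 15218/361184 - 56616*1052*(-2 + 526)/(3*(-379 + 196*526)) = 15218*(1/361184) - 56616*551248/(3*(-379 + 103096)) = 7609/180592 - 56616/((3/2)*(1/526)*(1/524)*102717) = 7609/180592 - 56616/308151/551248 = 7609/180592 - 56616*551248/308151 = 7609/180592 - 10403152256/102717 = -1878725290641899/18549868464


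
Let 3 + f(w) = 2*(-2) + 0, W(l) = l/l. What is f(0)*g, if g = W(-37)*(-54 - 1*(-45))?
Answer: 63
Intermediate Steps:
W(l) = 1
g = -9 (g = 1*(-54 - 1*(-45)) = 1*(-54 + 45) = 1*(-9) = -9)
f(w) = -7 (f(w) = -3 + (2*(-2) + 0) = -3 + (-4 + 0) = -3 - 4 = -7)
f(0)*g = -7*(-9) = 63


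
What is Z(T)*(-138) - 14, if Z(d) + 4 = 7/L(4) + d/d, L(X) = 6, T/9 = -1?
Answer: 239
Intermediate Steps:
T = -9 (T = 9*(-1) = -9)
Z(d) = -11/6 (Z(d) = -4 + (7/6 + d/d) = -4 + (7*(⅙) + 1) = -4 + (7/6 + 1) = -4 + 13/6 = -11/6)
Z(T)*(-138) - 14 = -11/6*(-138) - 14 = 253 - 14 = 239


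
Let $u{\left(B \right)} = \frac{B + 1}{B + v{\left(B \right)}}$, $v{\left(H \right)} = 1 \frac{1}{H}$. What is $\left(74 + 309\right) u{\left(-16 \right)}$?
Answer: $\frac{91920}{257} \approx 357.67$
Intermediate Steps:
$v{\left(H \right)} = \frac{1}{H}$
$u{\left(B \right)} = \frac{1 + B}{B + \frac{1}{B}}$ ($u{\left(B \right)} = \frac{B + 1}{B + \frac{1}{B}} = \frac{1 + B}{B + \frac{1}{B}}$)
$\left(74 + 309\right) u{\left(-16 \right)} = \left(74 + 309\right) \left(- \frac{16 \left(1 - 16\right)}{1 + \left(-16\right)^{2}}\right) = 383 \left(\left(-16\right) \frac{1}{1 + 256} \left(-15\right)\right) = 383 \left(\left(-16\right) \frac{1}{257} \left(-15\right)\right) = 383 \cdot \frac{240}{257} = \frac{91920}{257}$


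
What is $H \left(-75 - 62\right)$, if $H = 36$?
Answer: $-4932$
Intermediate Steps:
$H \left(-75 - 62\right) = 36 \left(-75 - 62\right) = 36 \left(-137\right) = -4932$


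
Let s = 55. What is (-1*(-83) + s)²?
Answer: 19044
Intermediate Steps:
(-1*(-83) + s)² = (-1*(-83) + 55)² = (83 + 55)² = 138² = 19044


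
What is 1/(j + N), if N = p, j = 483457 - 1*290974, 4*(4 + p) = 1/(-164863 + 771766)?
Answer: 2427612/467264330149 ≈ 5.1954e-6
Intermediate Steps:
p = -9710447/2427612 (p = -4 + 1/(4*(-164863 + 771766)) = -4 + (¼)/606903 = -4 + (¼)*(1/606903) = -4 + 1/2427612 = -9710447/2427612 ≈ -4.0000)
j = 192483 (j = 483457 - 290974 = 192483)
N = -9710447/2427612 ≈ -4.0000
1/(j + N) = 1/(192483 - 9710447/2427612) = 1/(467264330149/2427612) = 2427612/467264330149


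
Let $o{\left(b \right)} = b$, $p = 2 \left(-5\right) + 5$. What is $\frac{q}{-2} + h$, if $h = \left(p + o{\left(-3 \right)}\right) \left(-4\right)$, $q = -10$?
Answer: $37$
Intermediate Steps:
$p = -5$ ($p = -10 + 5 = -5$)
$h = 32$ ($h = \left(-5 - 3\right) \left(-4\right) = \left(-8\right) \left(-4\right) = 32$)
$\frac{q}{-2} + h = \frac{1}{-2} \left(-10\right) + 32 = \left(- \frac{1}{2}\right) \left(-10\right) + 32 = 5 + 32 = 37$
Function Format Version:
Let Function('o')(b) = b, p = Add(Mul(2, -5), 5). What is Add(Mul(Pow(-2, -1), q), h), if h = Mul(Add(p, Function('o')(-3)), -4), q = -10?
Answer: 37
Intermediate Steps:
p = -5 (p = Add(-10, 5) = -5)
h = 32 (h = Mul(Add(-5, -3), -4) = Mul(-8, -4) = 32)
Add(Mul(Pow(-2, -1), q), h) = Add(Mul(Pow(-2, -1), -10), 32) = Add(Mul(Rational(-1, 2), -10), 32) = Add(5, 32) = 37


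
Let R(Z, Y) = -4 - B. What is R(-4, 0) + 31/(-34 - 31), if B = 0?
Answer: -291/65 ≈ -4.4769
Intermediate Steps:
R(Z, Y) = -4 (R(Z, Y) = -4 - 1*0 = -4 + 0 = -4)
R(-4, 0) + 31/(-34 - 31) = -4 + 31/(-34 - 31) = -4 + 31/(-65) = -4 + 31*(-1/65) = -4 - 31/65 = -291/65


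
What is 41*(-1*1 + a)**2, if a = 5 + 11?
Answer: 9225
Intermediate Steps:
a = 16
41*(-1*1 + a)**2 = 41*(-1*1 + 16)**2 = 41*(-1 + 16)**2 = 41*15**2 = 41*225 = 9225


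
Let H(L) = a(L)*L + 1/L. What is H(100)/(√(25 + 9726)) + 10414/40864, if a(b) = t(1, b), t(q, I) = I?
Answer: 5207/20432 + 1000001*√199/139300 ≈ 101.52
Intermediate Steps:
a(b) = b
H(L) = 1/L + L² (H(L) = L*L + 1/L = L² + 1/L = 1/L + L²)
H(100)/(√(25 + 9726)) + 10414/40864 = ((1 + 100³)/100)/(√(25 + 9726)) + 10414/40864 = ((1 + 1000000)/100)/(√9751) + 10414*(1/40864) = ((1/100)*1000001)/((7*√199)) + 5207/20432 = 1000001*(√199/1393)/100 + 5207/20432 = 1000001*√199/139300 + 5207/20432 = 5207/20432 + 1000001*√199/139300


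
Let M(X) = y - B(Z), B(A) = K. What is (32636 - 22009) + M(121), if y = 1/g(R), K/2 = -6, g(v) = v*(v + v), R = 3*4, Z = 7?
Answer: 3064033/288 ≈ 10639.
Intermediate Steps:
R = 12
g(v) = 2*v² (g(v) = v*(2*v) = 2*v²)
K = -12 (K = 2*(-6) = -12)
B(A) = -12
y = 1/288 (y = 1/(2*12²) = 1/(2*144) = 1/288 ≈ 0.0034722)
M(X) = 3457/288 (M(X) = 1/288 - 1*(-12) = 1/288 + 12 = 3457/288)
(32636 - 22009) + M(121) = (32636 - 22009) + 3457/288 = 10627 + 3457/288 = 3064033/288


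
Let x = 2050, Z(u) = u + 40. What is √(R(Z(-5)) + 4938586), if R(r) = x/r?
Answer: 12*√1680511/7 ≈ 2222.3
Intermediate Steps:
Z(u) = 40 + u
R(r) = 2050/r
√(R(Z(-5)) + 4938586) = √(2050/(40 - 5) + 4938586) = √(2050/35 + 4938586) = √(2050*(1/35) + 4938586) = √(410/7 + 4938586) = √(34570512/7) = 12*√1680511/7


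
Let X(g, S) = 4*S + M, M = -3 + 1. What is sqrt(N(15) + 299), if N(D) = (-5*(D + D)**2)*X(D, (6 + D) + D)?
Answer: I*sqrt(638701) ≈ 799.19*I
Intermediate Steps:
M = -2
X(g, S) = -2 + 4*S (X(g, S) = 4*S - 2 = -2 + 4*S)
N(D) = -20*D**2*(22 + 8*D) (N(D) = (-5*(D + D)**2)*(-2 + 4*((6 + D) + D)) = (-5*4*D**2)*(-2 + 4*(6 + 2*D)) = (-20*D**2)*(-2 + (24 + 8*D)) = (-20*D**2)*(22 + 8*D) = -20*D**2*(22 + 8*D))
sqrt(N(15) + 299) = sqrt(15**2*(-440 - 160*15) + 299) = sqrt(225*(-440 - 2400) + 299) = sqrt(225*(-2840) + 299) = sqrt(-639000 + 299) = sqrt(-638701) = I*sqrt(638701)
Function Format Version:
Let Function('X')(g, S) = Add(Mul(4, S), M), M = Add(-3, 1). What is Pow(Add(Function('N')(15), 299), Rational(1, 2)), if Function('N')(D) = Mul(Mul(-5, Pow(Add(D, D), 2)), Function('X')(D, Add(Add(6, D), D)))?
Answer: Mul(I, Pow(638701, Rational(1, 2))) ≈ Mul(799.19, I)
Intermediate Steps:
M = -2
Function('X')(g, S) = Add(-2, Mul(4, S)) (Function('X')(g, S) = Add(Mul(4, S), -2) = Add(-2, Mul(4, S)))
Function('N')(D) = Mul(-20, Pow(D, 2), Add(22, Mul(8, D))) (Function('N')(D) = Mul(Mul(-5, Pow(Add(D, D), 2)), Add(-2, Mul(4, Add(Add(6, D), D)))) = Mul(Mul(-5, Pow(Mul(2, D), 2)), Add(-2, Mul(4, Add(6, Mul(2, D))))) = Mul(Mul(-5, Mul(4, Pow(D, 2))), Add(-2, Add(24, Mul(8, D)))) = Mul(Mul(-20, Pow(D, 2)), Add(22, Mul(8, D))) = Mul(-20, Pow(D, 2), Add(22, Mul(8, D))))
Pow(Add(Function('N')(15), 299), Rational(1, 2)) = Pow(Add(Mul(Pow(15, 2), Add(-440, Mul(-160, 15))), 299), Rational(1, 2)) = Pow(Add(Mul(225, Add(-440, -2400)), 299), Rational(1, 2)) = Pow(Add(Mul(225, -2840), 299), Rational(1, 2)) = Pow(Add(-639000, 299), Rational(1, 2)) = Pow(-638701, Rational(1, 2)) = Mul(I, Pow(638701, Rational(1, 2)))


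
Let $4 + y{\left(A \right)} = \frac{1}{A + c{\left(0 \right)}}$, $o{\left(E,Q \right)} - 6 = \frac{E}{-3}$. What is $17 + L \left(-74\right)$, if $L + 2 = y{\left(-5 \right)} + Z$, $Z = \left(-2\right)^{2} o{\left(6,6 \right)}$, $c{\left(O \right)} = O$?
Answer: $- \frac{3541}{5} \approx -708.2$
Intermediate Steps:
$o{\left(E,Q \right)} = 6 - \frac{E}{3}$ ($o{\left(E,Q \right)} = 6 + \frac{E}{-3} = 6 + E \left(- \frac{1}{3}\right) = 6 - \frac{E}{3}$)
$Z = 16$ ($Z = \left(-2\right)^{2} \left(6 - 2\right) = 4 \left(6 - 2\right) = 4 \cdot 4 = 16$)
$y{\left(A \right)} = -4 + \frac{1}{A}$ ($y{\left(A \right)} = -4 + \frac{1}{A + 0} = -4 + \frac{1}{A}$)
$L = \frac{49}{5}$ ($L = -2 + \left(\left(-4 + \frac{1}{-5}\right) + 16\right) = -2 + \left(\left(-4 - \frac{1}{5}\right) + 16\right) = -2 + \left(- \frac{21}{5} + 16\right) = -2 + \frac{59}{5} = \frac{49}{5} \approx 9.8$)
$17 + L \left(-74\right) = 17 + \frac{49}{5} \left(-74\right) = 17 - \frac{3626}{5} = - \frac{3541}{5}$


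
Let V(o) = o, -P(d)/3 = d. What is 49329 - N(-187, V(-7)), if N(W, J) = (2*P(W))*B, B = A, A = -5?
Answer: 54939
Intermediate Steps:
B = -5
P(d) = -3*d
N(W, J) = 30*W (N(W, J) = (2*(-3*W))*(-5) = -6*W*(-5) = 30*W)
49329 - N(-187, V(-7)) = 49329 - 30*(-187) = 49329 - 1*(-5610) = 49329 + 5610 = 54939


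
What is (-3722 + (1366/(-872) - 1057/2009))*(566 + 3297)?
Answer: -1800170210943/125132 ≈ -1.4386e+7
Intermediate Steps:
(-3722 + (1366/(-872) - 1057/2009))*(566 + 3297) = (-3722 + (1366*(-1/872) - 1057*1/2009))*3863 = (-3722 + (-683/436 - 151/287))*3863 = (-3722 - 261857/125132)*3863 = -466003161/125132*3863 = -1800170210943/125132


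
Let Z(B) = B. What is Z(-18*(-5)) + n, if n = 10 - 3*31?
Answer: 7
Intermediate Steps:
n = -83 (n = 10 - 93 = -83)
Z(-18*(-5)) + n = -18*(-5) - 83 = 90 - 83 = 7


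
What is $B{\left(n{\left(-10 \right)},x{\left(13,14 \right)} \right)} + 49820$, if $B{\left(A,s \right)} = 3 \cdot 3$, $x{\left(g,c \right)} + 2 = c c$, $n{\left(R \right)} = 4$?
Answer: $49829$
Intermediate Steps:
$x{\left(g,c \right)} = -2 + c^{2}$ ($x{\left(g,c \right)} = -2 + c c = -2 + c^{2}$)
$B{\left(A,s \right)} = 9$
$B{\left(n{\left(-10 \right)},x{\left(13,14 \right)} \right)} + 49820 = 9 + 49820 = 49829$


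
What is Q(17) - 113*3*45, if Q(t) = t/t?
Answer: -15254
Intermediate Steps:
Q(t) = 1
Q(17) - 113*3*45 = 1 - 113*3*45 = 1 - 339*45 = 1 - 15255 = -15254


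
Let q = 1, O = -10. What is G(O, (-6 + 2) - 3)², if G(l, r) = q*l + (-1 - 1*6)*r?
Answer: 1521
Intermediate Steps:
G(l, r) = l - 7*r (G(l, r) = 1*l + (-1 - 1*6)*r = l + (-1 - 6)*r = l - 7*r)
G(O, (-6 + 2) - 3)² = (-10 - 7*((-6 + 2) - 3))² = (-10 - 7*(-4 - 3))² = (-10 - 7*(-7))² = (-10 + 49)² = 39² = 1521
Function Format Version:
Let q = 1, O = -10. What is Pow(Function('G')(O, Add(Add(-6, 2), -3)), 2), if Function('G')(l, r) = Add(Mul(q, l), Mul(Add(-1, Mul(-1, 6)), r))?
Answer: 1521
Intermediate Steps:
Function('G')(l, r) = Add(l, Mul(-7, r)) (Function('G')(l, r) = Add(Mul(1, l), Mul(Add(-1, Mul(-1, 6)), r)) = Add(l, Mul(Add(-1, -6), r)) = Add(l, Mul(-7, r)))
Pow(Function('G')(O, Add(Add(-6, 2), -3)), 2) = Pow(Add(-10, Mul(-7, Add(Add(-6, 2), -3))), 2) = Pow(Add(-10, Mul(-7, Add(-4, -3))), 2) = Pow(Add(-10, Mul(-7, -7)), 2) = Pow(Add(-10, 49), 2) = Pow(39, 2) = 1521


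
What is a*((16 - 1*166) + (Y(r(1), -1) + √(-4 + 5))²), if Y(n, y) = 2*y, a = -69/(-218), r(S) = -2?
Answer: -10281/218 ≈ -47.161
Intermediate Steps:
a = 69/218 (a = -69*(-1/218) = 69/218 ≈ 0.31651)
a*((16 - 1*166) + (Y(r(1), -1) + √(-4 + 5))²) = 69*((16 - 1*166) + (2*(-1) + √(-4 + 5))²)/218 = 69*((16 - 166) + (-2 + √1)²)/218 = 69*(-150 + (-2 + 1)²)/218 = 69*(-150 + (-1)²)/218 = 69*(-150 + 1)/218 = (69/218)*(-149) = -10281/218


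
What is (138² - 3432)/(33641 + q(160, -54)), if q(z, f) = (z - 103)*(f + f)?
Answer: 15612/27485 ≈ 0.56802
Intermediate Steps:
q(z, f) = 2*f*(-103 + z) (q(z, f) = (-103 + z)*(2*f) = 2*f*(-103 + z))
(138² - 3432)/(33641 + q(160, -54)) = (138² - 3432)/(33641 + 2*(-54)*(-103 + 160)) = (19044 - 3432)/(33641 + 2*(-54)*57) = 15612/(33641 - 6156) = 15612/27485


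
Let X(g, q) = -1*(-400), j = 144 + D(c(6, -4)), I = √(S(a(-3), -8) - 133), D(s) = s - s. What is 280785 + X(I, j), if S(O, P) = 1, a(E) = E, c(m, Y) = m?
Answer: 281185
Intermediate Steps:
D(s) = 0
I = 2*I*√33 (I = √(1 - 133) = √(-132) = 2*I*√33 ≈ 11.489*I)
j = 144 (j = 144 + 0 = 144)
X(g, q) = 400
280785 + X(I, j) = 280785 + 400 = 281185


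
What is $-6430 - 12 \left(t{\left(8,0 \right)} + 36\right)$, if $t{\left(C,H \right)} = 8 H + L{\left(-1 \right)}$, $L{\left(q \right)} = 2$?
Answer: $-6886$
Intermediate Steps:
$t{\left(C,H \right)} = 2 + 8 H$ ($t{\left(C,H \right)} = 8 H + 2 = 2 + 8 H$)
$-6430 - 12 \left(t{\left(8,0 \right)} + 36\right) = -6430 - 12 \left(\left(2 + 8 \cdot 0\right) + 36\right) = -6430 - 12 \left(\left(2 + 0\right) + 36\right) = -6430 - 12 \left(2 + 36\right) = -6430 - 12 \cdot 38 = -6430 - 456 = -6886$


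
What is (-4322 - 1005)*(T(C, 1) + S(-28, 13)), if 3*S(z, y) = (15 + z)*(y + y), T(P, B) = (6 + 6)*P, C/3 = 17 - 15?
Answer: 649894/3 ≈ 2.1663e+5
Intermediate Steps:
C = 6 (C = 3*(17 - 15) = 3*2 = 6)
T(P, B) = 12*P
S(z, y) = 2*y*(15 + z)/3 (S(z, y) = ((15 + z)*(y + y))/3 = ((15 + z)*(2*y))/3 = (2*y*(15 + z))/3 = 2*y*(15 + z)/3)
(-4322 - 1005)*(T(C, 1) + S(-28, 13)) = (-4322 - 1005)*(12*6 + (2/3)*13*(15 - 28)) = -5327*(72 + (2/3)*13*(-13)) = -5327*(72 - 338/3) = -5327*(-122/3) = 649894/3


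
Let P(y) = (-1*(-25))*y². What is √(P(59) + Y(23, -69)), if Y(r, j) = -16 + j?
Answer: 6*√2415 ≈ 294.86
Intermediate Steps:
P(y) = 25*y²
√(P(59) + Y(23, -69)) = √(25*59² + (-16 - 69)) = √(25*3481 - 85) = √(87025 - 85) = √86940 = 6*√2415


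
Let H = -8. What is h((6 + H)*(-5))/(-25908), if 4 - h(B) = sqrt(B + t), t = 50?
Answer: -1/6477 + sqrt(15)/12954 ≈ 0.00014459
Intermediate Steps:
h(B) = 4 - sqrt(50 + B) (h(B) = 4 - sqrt(B + 50) = 4 - sqrt(50 + B))
h((6 + H)*(-5))/(-25908) = (4 - sqrt(50 + (6 - 8)*(-5)))/(-25908) = (4 - sqrt(50 - 2*(-5)))*(-1/25908) = (4 - sqrt(50 + 10))*(-1/25908) = (4 - sqrt(60))*(-1/25908) = (4 - 2*sqrt(15))*(-1/25908) = -1/6477 + sqrt(15)/12954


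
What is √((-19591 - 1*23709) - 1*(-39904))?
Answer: 2*I*√849 ≈ 58.275*I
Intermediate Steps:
√((-19591 - 1*23709) - 1*(-39904)) = √((-19591 - 23709) + 39904) = √(-43300 + 39904) = √(-3396) = 2*I*√849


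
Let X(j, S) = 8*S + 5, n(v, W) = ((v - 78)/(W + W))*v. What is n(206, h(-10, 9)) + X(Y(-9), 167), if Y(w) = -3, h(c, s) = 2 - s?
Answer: -3797/7 ≈ -542.43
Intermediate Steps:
n(v, W) = v*(-78 + v)/(2*W) (n(v, W) = ((-78 + v)/((2*W)))*v = ((-78 + v)*(1/(2*W)))*v = ((-78 + v)/(2*W))*v = v*(-78 + v)/(2*W))
X(j, S) = 5 + 8*S
n(206, h(-10, 9)) + X(Y(-9), 167) = (1/2)*206*(-78 + 206)/(2 - 1*9) + (5 + 8*167) = (1/2)*206*128/(2 - 9) + (5 + 1336) = (1/2)*206*128/(-7) + 1341 = (1/2)*206*(-1/7)*128 + 1341 = -13184/7 + 1341 = -3797/7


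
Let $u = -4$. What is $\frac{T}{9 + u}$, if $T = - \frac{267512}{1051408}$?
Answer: $- \frac{33439}{657130} \approx -0.050886$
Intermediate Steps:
$T = - \frac{33439}{131426}$ ($T = \left(-267512\right) \frac{1}{1051408} = - \frac{33439}{131426} \approx -0.25443$)
$\frac{T}{9 + u} = \frac{1}{9 - 4} \left(- \frac{33439}{131426}\right) = \frac{1}{5} \left(- \frac{33439}{131426}\right) = - \frac{33439}{657130}$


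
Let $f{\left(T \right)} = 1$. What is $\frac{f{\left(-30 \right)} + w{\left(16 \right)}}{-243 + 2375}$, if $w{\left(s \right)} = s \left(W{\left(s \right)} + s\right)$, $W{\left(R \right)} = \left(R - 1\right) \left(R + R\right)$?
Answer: $\frac{7937}{2132} \approx 3.7228$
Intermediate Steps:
$W{\left(R \right)} = 2 R \left(-1 + R\right)$ ($W{\left(R \right)} = \left(-1 + R\right) 2 R = 2 R \left(-1 + R\right)$)
$w{\left(s \right)} = s \left(s + 2 s \left(-1 + s\right)\right)$ ($w{\left(s \right)} = s \left(2 s \left(-1 + s\right) + s\right) = s \left(s + 2 s \left(-1 + s\right)\right)$)
$\frac{f{\left(-30 \right)} + w{\left(16 \right)}}{-243 + 2375} = \frac{1 + 16^{2} \left(-1 + 2 \cdot 16\right)}{-243 + 2375} = \frac{1 + 256 \left(-1 + 32\right)}{2132} = \left(1 + 256 \cdot 31\right) \frac{1}{2132} = \left(1 + 7936\right) \frac{1}{2132} = 7937 \cdot \frac{1}{2132} = \frac{7937}{2132}$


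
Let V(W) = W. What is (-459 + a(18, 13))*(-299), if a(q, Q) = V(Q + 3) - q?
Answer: 137839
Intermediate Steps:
a(q, Q) = 3 + Q - q (a(q, Q) = (Q + 3) - q = (3 + Q) - q = 3 + Q - q)
(-459 + a(18, 13))*(-299) = (-459 + (3 + 13 - 1*18))*(-299) = (-459 + (3 + 13 - 18))*(-299) = (-459 - 2)*(-299) = -461*(-299) = 137839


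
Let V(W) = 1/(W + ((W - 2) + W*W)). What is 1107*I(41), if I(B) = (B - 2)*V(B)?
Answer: 14391/587 ≈ 24.516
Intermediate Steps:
V(W) = 1/(-2 + W² + 2*W) (V(W) = 1/(W + ((-2 + W) + W²)) = 1/(W + (-2 + W + W²)) = 1/(-2 + W² + 2*W))
I(B) = (-2 + B)/(-2 + B² + 2*B) (I(B) = (B - 2)/(-2 + B² + 2*B) = (-2 + B)/(-2 + B² + 2*B))
1107*I(41) = 1107*((-2 + 41)/(-2 + 41² + 2*41)) = 1107*(39/(-2 + 1681 + 82)) = 1107*(39/1761) = 1107*((1/1761)*39) = 1107*(13/587) = 14391/587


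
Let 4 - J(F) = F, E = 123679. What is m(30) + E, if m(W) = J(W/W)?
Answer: 123682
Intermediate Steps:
J(F) = 4 - F
m(W) = 3 (m(W) = 4 - W/W = 4 - 1*1 = 4 - 1 = 3)
m(30) + E = 3 + 123679 = 123682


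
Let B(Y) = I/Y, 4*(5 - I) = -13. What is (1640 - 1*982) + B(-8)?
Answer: 21023/32 ≈ 656.97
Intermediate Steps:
I = 33/4 (I = 5 - 1/4*(-13) = 5 + 13/4 = 33/4 ≈ 8.2500)
B(Y) = 33/(4*Y)
(1640 - 1*982) + B(-8) = (1640 - 1*982) + (33/4)/(-8) = (1640 - 982) + (33/4)*(-1/8) = 658 - 33/32 = 21023/32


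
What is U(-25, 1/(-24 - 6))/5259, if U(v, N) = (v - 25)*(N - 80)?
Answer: 12005/15777 ≈ 0.76092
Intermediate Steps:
U(v, N) = (-80 + N)*(-25 + v) (U(v, N) = (-25 + v)*(-80 + N) = (-80 + N)*(-25 + v))
U(-25, 1/(-24 - 6))/5259 = (2000 - 80*(-25) - 25/(-24 - 6) - 25/(-24 - 6))/5259 = (2000 + 2000 - 25/(-30) - 25/(-30))*(1/5259) = (2000 + 2000 - 25*(-1/30) - 1/30*(-25))*(1/5259) = (2000 + 2000 + 5/6 + 5/6)*(1/5259) = (12005/3)*(1/5259) = 12005/15777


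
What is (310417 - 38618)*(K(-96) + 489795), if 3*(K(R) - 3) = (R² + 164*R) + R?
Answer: 132526474410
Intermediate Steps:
K(R) = 3 + 55*R + R²/3 (K(R) = 3 + ((R² + 164*R) + R)/3 = 3 + (R² + 165*R)/3 = 3 + (55*R + R²/3) = 3 + 55*R + R²/3)
(310417 - 38618)*(K(-96) + 489795) = (310417 - 38618)*((3 + 55*(-96) + (⅓)*(-96)²) + 489795) = 271799*((3 - 5280 + (⅓)*9216) + 489795) = 271799*((3 - 5280 + 3072) + 489795) = 271799*(-2205 + 489795) = 271799*487590 = 132526474410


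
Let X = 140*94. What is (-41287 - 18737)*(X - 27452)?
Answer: 857863008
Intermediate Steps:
X = 13160
(-41287 - 18737)*(X - 27452) = (-41287 - 18737)*(13160 - 27452) = -60024*(-14292) = 857863008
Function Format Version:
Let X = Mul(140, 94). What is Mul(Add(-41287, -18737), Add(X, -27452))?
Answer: 857863008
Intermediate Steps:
X = 13160
Mul(Add(-41287, -18737), Add(X, -27452)) = Mul(Add(-41287, -18737), Add(13160, -27452)) = Mul(-60024, -14292) = 857863008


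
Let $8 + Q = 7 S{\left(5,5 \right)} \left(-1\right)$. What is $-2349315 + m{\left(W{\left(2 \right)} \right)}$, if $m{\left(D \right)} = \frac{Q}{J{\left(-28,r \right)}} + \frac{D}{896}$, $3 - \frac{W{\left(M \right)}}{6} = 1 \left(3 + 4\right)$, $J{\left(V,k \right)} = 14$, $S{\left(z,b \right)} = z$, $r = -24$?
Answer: $- \frac{263123627}{112} \approx -2.3493 \cdot 10^{6}$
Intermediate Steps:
$Q = -43$ ($Q = -8 + 7 \cdot 5 \left(-1\right) = -8 + 35 \left(-1\right) = -8 - 35 = -43$)
$W{\left(M \right)} = -24$ ($W{\left(M \right)} = 18 - 6 \cdot 1 \left(3 + 4\right) = 18 - 6 \cdot 1 \cdot 7 = 18 - 42 = -24$)
$m{\left(D \right)} = - \frac{43}{14} + \frac{D}{896}$
$-2349315 + m{\left(W{\left(2 \right)} \right)} = -2349315 + \left(- \frac{43}{14} + \frac{1}{896} \left(-24\right)\right) = -2349315 - \frac{347}{112} = - \frac{263123627}{112}$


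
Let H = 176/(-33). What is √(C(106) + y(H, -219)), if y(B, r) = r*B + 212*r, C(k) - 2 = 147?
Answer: I*√45111 ≈ 212.39*I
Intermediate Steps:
C(k) = 149 (C(k) = 2 + 147 = 149)
H = -16/3 (H = 176*(-1/33) = -16/3 ≈ -5.3333)
y(B, r) = 212*r + B*r (y(B, r) = B*r + 212*r = 212*r + B*r)
√(C(106) + y(H, -219)) = √(149 - 219*(212 - 16/3)) = √(149 - 219*620/3) = √(149 - 45260) = √(-45111) = I*√45111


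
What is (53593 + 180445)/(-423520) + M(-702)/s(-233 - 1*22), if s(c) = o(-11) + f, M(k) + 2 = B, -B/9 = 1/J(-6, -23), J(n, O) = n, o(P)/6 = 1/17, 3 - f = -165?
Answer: -168354169/303028560 ≈ -0.55557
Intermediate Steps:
f = 168 (f = 3 - 1*(-165) = 3 + 165 = 168)
o(P) = 6/17
B = 3/2 (B = -9/(-6) = -9*(-1/6) = 3/2 ≈ 1.5000)
M(k) = -1/2 (M(k) = -2 + 3/2 = -1/2)
s(c) = 2862/17 (s(c) = 6/17 + 168 = 2862/17)
(53593 + 180445)/(-423520) + M(-702)/s(-233 - 1*22) = (53593 + 180445)/(-423520) - 1/(2*2862/17) = 234038*(-1/423520) - 1/2*17/2862 = -117019/211760 - 17/5724 = -168354169/303028560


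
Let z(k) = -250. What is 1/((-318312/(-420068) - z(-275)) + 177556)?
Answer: 105017/18672732280 ≈ 5.6241e-6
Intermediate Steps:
1/((-318312/(-420068) - z(-275)) + 177556) = 1/((-318312/(-420068) - 1*(-250)) + 177556) = 1/((-318312*(-1/420068) + 250) + 177556) = 1/((79578/105017 + 250) + 177556) = 1/(26333828/105017 + 177556) = 1/(18672732280/105017) = 105017/18672732280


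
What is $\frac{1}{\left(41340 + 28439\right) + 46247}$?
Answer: $\frac{1}{116026} \approx 8.6188 \cdot 10^{-6}$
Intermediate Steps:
$\frac{1}{\left(41340 + 28439\right) + 46247} = \frac{1}{69779 + 46247} = \frac{1}{116026}$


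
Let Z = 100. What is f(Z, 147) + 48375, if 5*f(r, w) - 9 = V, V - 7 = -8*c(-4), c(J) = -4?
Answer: 241923/5 ≈ 48385.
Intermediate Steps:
V = 39 (V = 7 - 8*(-4) = 7 + 32 = 39)
f(r, w) = 48/5 (f(r, w) = 9/5 + (⅕)*39 = 9/5 + 39/5 = 48/5)
f(Z, 147) + 48375 = 48/5 + 48375 = 241923/5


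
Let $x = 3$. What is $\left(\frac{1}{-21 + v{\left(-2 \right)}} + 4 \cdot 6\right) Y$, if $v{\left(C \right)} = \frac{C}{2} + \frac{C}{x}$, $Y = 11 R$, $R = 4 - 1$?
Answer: $\frac{53757}{68} \approx 790.54$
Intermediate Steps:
$R = 3$ ($R = 4 - 1 = 3$)
$Y = 33$ ($Y = 11 \cdot 3 = 33$)
$v{\left(C \right)} = \frac{5 C}{6}$ ($v{\left(C \right)} = \frac{C}{2} + \frac{C}{3} = \frac{5 C}{6}$)
$\left(\frac{1}{-21 + v{\left(-2 \right)}} + 4 \cdot 6\right) Y = \left(\frac{1}{-21 + \frac{5}{6} \left(-2\right)} + 4 \cdot 6\right) 33 = \left(\frac{1}{-21 - \frac{5}{3}} + 24\right) 33 = \left(\frac{1}{- \frac{68}{3}} + 24\right) 33 = \left(- \frac{3}{68} + 24\right) 33 = \frac{1629}{68} \cdot 33 = \frac{53757}{68}$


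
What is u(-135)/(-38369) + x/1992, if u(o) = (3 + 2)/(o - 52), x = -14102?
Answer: -50590941173/7146302988 ≈ -7.0793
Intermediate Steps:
u(o) = 5/(-52 + o)
u(-135)/(-38369) + x/1992 = (5/(-52 - 135))/(-38369) - 14102/1992 = (5/(-187))*(-1/38369) - 14102*1/1992 = (5*(-1/187))*(-1/38369) - 7051/996 = -5/187*(-1/38369) - 7051/996 = 5/7175003 - 7051/996 = -50590941173/7146302988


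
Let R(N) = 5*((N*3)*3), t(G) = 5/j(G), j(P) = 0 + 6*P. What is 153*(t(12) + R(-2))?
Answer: -110075/8 ≈ -13759.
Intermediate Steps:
j(P) = 6*P
t(G) = 5/(6*G)
R(N) = 45*N (R(N) = 5*((3*N)*3) = 5*(9*N) = 45*N)
153*(t(12) + R(-2)) = 153*((5/6)/12 + 45*(-2)) = 153*((5/6)*(1/12) - 90) = 153*(5/72 - 90) = 153*(-6475/72) = -110075/8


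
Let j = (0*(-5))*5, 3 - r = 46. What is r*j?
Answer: 0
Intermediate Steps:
r = -43 (r = 3 - 1*46 = 3 - 46 = -43)
j = 0 (j = 0*5 = 0)
r*j = -43*0 = 0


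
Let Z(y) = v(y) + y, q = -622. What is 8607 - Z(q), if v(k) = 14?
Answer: 9215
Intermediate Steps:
Z(y) = 14 + y
8607 - Z(q) = 8607 - (14 - 622) = 8607 - 1*(-608) = 8607 + 608 = 9215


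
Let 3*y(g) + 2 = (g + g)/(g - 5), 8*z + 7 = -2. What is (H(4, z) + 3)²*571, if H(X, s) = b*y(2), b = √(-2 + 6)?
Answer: 27979/81 ≈ 345.42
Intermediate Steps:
z = -9/8 (z = -7/8 + (⅛)*(-2) = -7/8 - ¼ = -9/8 ≈ -1.1250)
y(g) = -⅔ + 2*g/(3*(-5 + g)) (y(g) = -⅔ + ((g + g)/(g - 5))/3 = -⅔ + ((2*g)/(-5 + g))/3 = -⅔ + (2*g/(-5 + g))/3 = -⅔ + 2*g/(3*(-5 + g)))
b = 2 (b = √4 = 2)
H(X, s) = -20/9 (H(X, s) = 2*(10/(3*(-5 + 2))) = 2*((10/3)/(-3)) = 2*((10/3)*(-⅓)) = 2*(-10/9) = -20/9)
(H(4, z) + 3)²*571 = (-20/9 + 3)²*571 = (7/9)²*571 = (49/81)*571 = 27979/81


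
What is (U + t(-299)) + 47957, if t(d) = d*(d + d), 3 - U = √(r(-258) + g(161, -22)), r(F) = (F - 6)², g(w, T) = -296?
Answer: 226762 - 10*√694 ≈ 2.2650e+5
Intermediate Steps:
r(F) = (-6 + F)²
U = 3 - 10*√694 (U = 3 - √((-6 - 258)² - 296) = 3 - √((-264)² - 296) = 3 - √(69696 - 296) = 3 - √69400 = 3 - 10*√694 ≈ -260.44)
t(d) = 2*d² (t(d) = d*(2*d) = 2*d²)
(U + t(-299)) + 47957 = ((3 - 10*√694) + 2*(-299)²) + 47957 = ((3 - 10*√694) + 2*89401) + 47957 = ((3 - 10*√694) + 178802) + 47957 = (178805 - 10*√694) + 47957 = 226762 - 10*√694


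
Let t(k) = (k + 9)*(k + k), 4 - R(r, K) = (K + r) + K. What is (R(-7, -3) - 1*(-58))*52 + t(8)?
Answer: 4172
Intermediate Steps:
R(r, K) = 4 - r - 2*K (R(r, K) = 4 - ((K + r) + K) = 4 - (r + 2*K) = 4 + (-r - 2*K) = 4 - r - 2*K)
t(k) = 2*k*(9 + k) (t(k) = (9 + k)*(2*k) = 2*k*(9 + k))
(R(-7, -3) - 1*(-58))*52 + t(8) = ((4 - 1*(-7) - 2*(-3)) - 1*(-58))*52 + 2*8*(9 + 8) = ((4 + 7 + 6) + 58)*52 + 2*8*17 = (17 + 58)*52 + 272 = 75*52 + 272 = 3900 + 272 = 4172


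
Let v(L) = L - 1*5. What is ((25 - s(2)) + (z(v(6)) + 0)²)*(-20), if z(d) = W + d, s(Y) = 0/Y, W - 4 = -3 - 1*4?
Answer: -580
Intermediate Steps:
v(L) = -5 + L (v(L) = L - 5 = -5 + L)
W = -3 (W = 4 + (-3 - 1*4) = 4 + (-3 - 4) = 4 - 7 = -3)
s(Y) = 0
z(d) = -3 + d
((25 - s(2)) + (z(v(6)) + 0)²)*(-20) = ((25 - 1*0) + ((-3 + (-5 + 6)) + 0)²)*(-20) = ((25 + 0) + ((-3 + 1) + 0)²)*(-20) = (25 + (-2 + 0)²)*(-20) = (25 + (-2)²)*(-20) = (25 + 4)*(-20) = 29*(-20) = -580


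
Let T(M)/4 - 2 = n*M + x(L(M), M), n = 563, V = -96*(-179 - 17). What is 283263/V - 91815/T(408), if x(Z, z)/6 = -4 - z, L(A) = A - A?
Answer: 1522263971/101800832 ≈ 14.953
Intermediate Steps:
V = 18816 (V = -96*(-196) = 18816)
L(A) = 0
x(Z, z) = -24 - 6*z (x(Z, z) = 6*(-4 - z) = -24 - 6*z)
T(M) = -88 + 2228*M (T(M) = 8 + 4*(563*M + (-24 - 6*M)) = 8 + 4*(-24 + 557*M) = 8 + (-96 + 2228*M) = -88 + 2228*M)
283263/V - 91815/T(408) = 283263/18816 - 91815/(-88 + 2228*408) = 283263*(1/18816) - 91815/(-88 + 909024) = 94421/6272 - 91815/908936 = 1522263971/101800832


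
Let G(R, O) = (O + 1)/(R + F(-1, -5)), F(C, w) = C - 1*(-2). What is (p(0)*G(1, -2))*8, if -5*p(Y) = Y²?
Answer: 0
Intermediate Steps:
p(Y) = -Y²/5
F(C, w) = 2 + C (F(C, w) = C + 2 = 2 + C)
G(R, O) = (1 + O)/(1 + R) (G(R, O) = (O + 1)/(R + (2 - 1)) = (1 + O)/(R + 1) = (1 + O)/(1 + R))
(p(0)*G(1, -2))*8 = ((-⅕*0²)*((1 - 2)/(1 + 1)))*8 = ((-⅕*0)*(-1/2))*8 = (0*((½)*(-1)))*8 = (0*(-½))*8 = 0*8 = 0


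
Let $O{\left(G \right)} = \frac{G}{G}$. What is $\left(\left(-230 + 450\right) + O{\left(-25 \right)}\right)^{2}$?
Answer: $48841$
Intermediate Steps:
$O{\left(G \right)} = 1$
$\left(\left(-230 + 450\right) + O{\left(-25 \right)}\right)^{2} = \left(\left(-230 + 450\right) + 1\right)^{2} = \left(220 + 1\right)^{2} = 221^{2} = 48841$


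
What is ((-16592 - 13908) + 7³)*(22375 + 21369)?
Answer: -1319187808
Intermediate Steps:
((-16592 - 13908) + 7³)*(22375 + 21369) = (-30500 + 343)*43744 = -30157*43744 = -1319187808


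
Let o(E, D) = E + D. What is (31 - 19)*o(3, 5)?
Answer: 96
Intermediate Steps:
o(E, D) = D + E
(31 - 19)*o(3, 5) = (31 - 19)*(5 + 3) = 12*8 = 96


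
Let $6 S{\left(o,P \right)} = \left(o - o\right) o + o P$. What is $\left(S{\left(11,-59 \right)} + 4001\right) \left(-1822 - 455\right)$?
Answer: $- \frac{17727963}{2} \approx -8.864 \cdot 10^{6}$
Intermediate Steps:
$S{\left(o,P \right)} = \frac{P o}{6}$ ($S{\left(o,P \right)} = \frac{\left(o - o\right) o + o P}{6} = \frac{0 o + P o}{6} = \frac{0 + P o}{6} = \frac{P o}{6}$)
$\left(S{\left(11,-59 \right)} + 4001\right) \left(-1822 - 455\right) = \left(\frac{1}{6} \left(-59\right) 11 + 4001\right) \left(-1822 - 455\right) = \left(- \frac{649}{6} + 4001\right) \left(-2277\right) = \frac{23357}{6} \left(-2277\right) = - \frac{17727963}{2}$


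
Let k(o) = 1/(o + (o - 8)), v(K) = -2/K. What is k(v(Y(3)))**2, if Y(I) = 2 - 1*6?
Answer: 1/49 ≈ 0.020408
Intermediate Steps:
Y(I) = -4 (Y(I) = 2 - 6 = -4)
k(o) = 1/(-8 + 2*o) (k(o) = 1/(o + (-8 + o)) = 1/(-8 + 2*o))
k(v(Y(3)))**2 = (1/(2*(-4 - 2/(-4))))**2 = (1/(2*(-4 - 2*(-1/4))))**2 = (1/(2*(-4 + 1/2)))**2 = (1/(2*(-7/2)))**2 = ((1/2)*(-2/7))**2 = (-1/7)**2 = 1/49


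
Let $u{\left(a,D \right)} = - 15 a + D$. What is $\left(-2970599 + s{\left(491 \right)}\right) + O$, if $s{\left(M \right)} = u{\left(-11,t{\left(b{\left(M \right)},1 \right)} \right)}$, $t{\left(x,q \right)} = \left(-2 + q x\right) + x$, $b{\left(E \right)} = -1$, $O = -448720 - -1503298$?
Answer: $-1915860$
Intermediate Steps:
$O = 1054578$ ($O = -448720 + 1503298 = 1054578$)
$t{\left(x,q \right)} = -2 + x + q x$
$u{\left(a,D \right)} = D - 15 a$
$s{\left(M \right)} = 161$ ($s{\left(M \right)} = \left(-2 - 1 + 1 \left(-1\right)\right) - -165 = \left(-2 - 1 - 1\right) + 165 = -4 + 165 = 161$)
$\left(-2970599 + s{\left(491 \right)}\right) + O = \left(-2970599 + 161\right) + 1054578 = -2970438 + 1054578 = -1915860$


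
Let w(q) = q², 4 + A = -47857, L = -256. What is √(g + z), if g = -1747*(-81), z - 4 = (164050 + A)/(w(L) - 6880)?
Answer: √30429946094730/14664 ≈ 376.18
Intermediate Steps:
A = -47861 (A = -4 - 47857 = -47861)
z = 350813/58656 (z = 4 + (164050 - 47861)/((-256)² - 6880) = 4 + 116189/(65536 - 6880) = 4 + 116189/58656 = 350813/58656 ≈ 5.9809)
g = 141507
√(g + z) = √(141507 + 350813/58656) = √(8300585405/58656) = √30429946094730/14664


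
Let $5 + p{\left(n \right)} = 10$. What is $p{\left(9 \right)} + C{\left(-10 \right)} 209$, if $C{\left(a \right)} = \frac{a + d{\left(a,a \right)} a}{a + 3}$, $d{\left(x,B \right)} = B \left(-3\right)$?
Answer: $\frac{64825}{7} \approx 9260.7$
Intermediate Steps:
$p{\left(n \right)} = 5$ ($p{\left(n \right)} = -5 + 10 = 5$)
$d{\left(x,B \right)} = - 3 B$
$C{\left(a \right)} = \frac{a - 3 a^{2}}{3 + a}$ ($C{\left(a \right)} = \frac{a + - 3 a a}{a + 3} = \frac{a - 3 a^{2}}{3 + a}$)
$p{\left(9 \right)} + C{\left(-10 \right)} 209 = 5 + - \frac{10 \left(1 - -30\right)}{3 - 10} \cdot 209 = 5 + - \frac{10 \left(1 + 30\right)}{-7} \cdot 209 = 5 + \left(-10\right) \left(- \frac{1}{7}\right) 31 \cdot 209 = 5 + \frac{310}{7} \cdot 209 = 5 + \frac{64790}{7} = \frac{64825}{7}$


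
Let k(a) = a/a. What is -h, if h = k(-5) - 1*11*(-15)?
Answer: -166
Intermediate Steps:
k(a) = 1
h = 166 (h = 1 - 1*11*(-15) = 1 - 11*(-15) = 1 + 165 = 166)
-h = -1*166 = -166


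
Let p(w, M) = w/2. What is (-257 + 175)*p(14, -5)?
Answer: -574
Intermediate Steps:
p(w, M) = w/2 (p(w, M) = w*(½) = w/2)
(-257 + 175)*p(14, -5) = (-257 + 175)*((½)*14) = -82*7 = -574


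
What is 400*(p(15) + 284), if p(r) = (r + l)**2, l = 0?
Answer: 203600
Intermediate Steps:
p(r) = r**2 (p(r) = (r + 0)**2 = r**2)
400*(p(15) + 284) = 400*(15**2 + 284) = 400*(225 + 284) = 400*509 = 203600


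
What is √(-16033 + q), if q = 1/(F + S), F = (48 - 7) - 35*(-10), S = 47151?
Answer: I*√36238456154670/47542 ≈ 126.62*I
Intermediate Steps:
F = 391 (F = 41 - 5*(-70) = 41 + 350 = 391)
q = 1/47542 (q = 1/(391 + 47151) = 1/47542 ≈ 2.1034e-5)
√(-16033 + q) = √(-16033 + 1/47542) = √(-762240885/47542) = I*√36238456154670/47542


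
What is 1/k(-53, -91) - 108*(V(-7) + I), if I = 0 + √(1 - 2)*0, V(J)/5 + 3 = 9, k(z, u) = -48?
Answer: -155521/48 ≈ -3240.0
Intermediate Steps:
V(J) = 30 (V(J) = -15 + 5*9 = -15 + 45 = 30)
I = 0 (I = 0 + √(-1)*0 = 0 + I*0 = 0 + 0 = 0)
1/k(-53, -91) - 108*(V(-7) + I) = 1/(-48) - 108*(30 + 0) = -1/48 - 108*30 = -1/48 - 3240 = -155521/48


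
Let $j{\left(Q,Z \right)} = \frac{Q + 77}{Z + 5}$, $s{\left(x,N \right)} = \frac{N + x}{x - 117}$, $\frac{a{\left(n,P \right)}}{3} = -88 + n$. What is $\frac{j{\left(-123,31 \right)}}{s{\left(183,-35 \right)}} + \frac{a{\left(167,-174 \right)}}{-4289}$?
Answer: $- \frac{1190345}{1904316} \approx -0.62508$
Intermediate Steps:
$a{\left(n,P \right)} = -264 + 3 n$ ($a{\left(n,P \right)} = 3 \left(-88 + n\right) = -264 + 3 n$)
$s{\left(x,N \right)} = \frac{N + x}{-117 + x}$
$j{\left(Q,Z \right)} = \frac{77 + Q}{5 + Z}$
$\frac{j{\left(-123,31 \right)}}{s{\left(183,-35 \right)}} + \frac{a{\left(167,-174 \right)}}{-4289} = \frac{\frac{1}{5 + 31} \left(77 - 123\right)}{\frac{1}{-117 + 183} \left(-35 + 183\right)} + \frac{-264 + 3 \cdot 167}{-4289} = \frac{\frac{1}{36} \left(-46\right)}{\frac{1}{66} \cdot 148} + \left(-264 + 501\right) \left(- \frac{1}{4289}\right) = \frac{\frac{1}{36} \left(-46\right)}{\frac{1}{66} \cdot 148} + 237 \left(- \frac{1}{4289}\right) = - \frac{23}{18 \cdot \frac{74}{33}} - \frac{237}{4289} = \left(- \frac{23}{18}\right) \frac{33}{74} - \frac{237}{4289} = - \frac{253}{444} - \frac{237}{4289} = - \frac{1190345}{1904316}$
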